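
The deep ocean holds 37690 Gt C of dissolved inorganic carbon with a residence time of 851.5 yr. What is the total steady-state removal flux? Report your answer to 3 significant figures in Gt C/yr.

F = M / τ = 37690 / 851.5 = 44.26 Gt C/yr.

44.3 Gt C/yr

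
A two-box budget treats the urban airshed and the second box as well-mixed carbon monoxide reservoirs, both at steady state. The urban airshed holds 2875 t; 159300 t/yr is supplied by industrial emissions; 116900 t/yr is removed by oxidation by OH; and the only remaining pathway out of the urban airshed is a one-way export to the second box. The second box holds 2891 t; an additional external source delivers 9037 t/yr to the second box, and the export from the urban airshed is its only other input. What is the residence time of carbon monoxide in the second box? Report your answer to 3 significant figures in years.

0.0562 yr

Balance the urban airshed: ΣF_in = 159300 t/yr.
Export to the second box = ΣF_in − (116900) = 42400 t/yr.
Total input to the second box = 42400 + 9037 = 51437 t/yr; at steady state this equals its total output.
τ = M / F = 2891 / 51437 = 0.05620 yr.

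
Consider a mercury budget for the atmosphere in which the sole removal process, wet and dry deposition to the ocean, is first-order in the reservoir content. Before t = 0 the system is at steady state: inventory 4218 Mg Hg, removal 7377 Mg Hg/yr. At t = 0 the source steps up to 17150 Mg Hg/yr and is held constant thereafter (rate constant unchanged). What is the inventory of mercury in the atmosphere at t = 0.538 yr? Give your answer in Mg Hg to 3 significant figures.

7630 Mg Hg

The sink rate constant is k = F₀/M₀ = 7377/4218 = 1.749 yr⁻¹.
Solving dM/dt = F₁ − kM with M(0) = M₀ gives M(t) = F₁/k + (M₀ − F₁/k)·e^(−kt).
F₁/k = 17150/1.749 = 9806.0 Mg Hg; kt = 1.749 × 0.538 = 0.9409, e^(−kt) = 0.3903.
M(0.538) = 9806.0 + (4218 − 9806.0) × 0.3903 = 9806.0 − 2181 = 7625.2 Mg Hg.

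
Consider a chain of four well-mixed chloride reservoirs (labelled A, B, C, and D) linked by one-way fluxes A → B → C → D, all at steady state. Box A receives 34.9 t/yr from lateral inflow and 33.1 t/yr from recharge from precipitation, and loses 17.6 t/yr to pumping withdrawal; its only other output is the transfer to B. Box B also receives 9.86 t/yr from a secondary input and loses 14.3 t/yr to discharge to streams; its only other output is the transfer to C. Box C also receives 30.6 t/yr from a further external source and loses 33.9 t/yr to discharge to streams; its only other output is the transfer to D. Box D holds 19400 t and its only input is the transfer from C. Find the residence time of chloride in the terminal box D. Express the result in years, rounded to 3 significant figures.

Box A: F(A→B) = (34.9 + 33.1) − 17.6 = 50.400 t/yr.
Box B: F(B→C) = (50.400 + 9.86) − 14.3 = 45.960 t/yr.
Box C: F(C→D) = (45.960 + 30.6) − 33.9 = 42.660 t/yr.
Box D throughput = its input = 42.660 t/yr; τ = 19400 / 42.660 = 454.8 yr.

455 yr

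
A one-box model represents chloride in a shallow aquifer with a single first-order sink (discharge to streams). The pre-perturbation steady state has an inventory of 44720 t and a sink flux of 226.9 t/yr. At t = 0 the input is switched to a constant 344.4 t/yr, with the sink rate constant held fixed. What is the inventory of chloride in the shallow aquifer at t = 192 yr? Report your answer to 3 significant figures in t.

59100 t

The sink rate constant is k = F₀/M₀ = 226.9/44720 = 0.005074 yr⁻¹.
Solving dM/dt = F₁ − kM with M(0) = M₀ gives M(t) = F₁/k + (M₀ − F₁/k)·e^(−kt).
F₁/k = 344.4/0.005074 = 67878 t; kt = 0.005074 × 192 = 0.9742, e^(−kt) = 0.3775.
M(192) = 67878 + (44720 − 67878) × 0.3775 = 67878 − 8742 = 59136 t.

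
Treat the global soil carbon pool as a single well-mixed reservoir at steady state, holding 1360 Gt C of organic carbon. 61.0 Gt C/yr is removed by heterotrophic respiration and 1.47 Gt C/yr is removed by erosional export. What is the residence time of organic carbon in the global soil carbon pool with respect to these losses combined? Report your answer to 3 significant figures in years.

Total removal = 61.00 + 1.470 = 62.470 Gt C/yr.
τ = M / ΣF_out = 1360 / 62.470 = 21.77 yr.

21.8 yr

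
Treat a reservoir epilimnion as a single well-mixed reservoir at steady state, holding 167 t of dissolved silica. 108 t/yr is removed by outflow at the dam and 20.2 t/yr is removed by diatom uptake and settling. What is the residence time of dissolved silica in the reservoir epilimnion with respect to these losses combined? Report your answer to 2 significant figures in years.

Total removal = 108.0 + 20.20 = 128.20 t/yr.
τ = M / ΣF_out = 167 / 128.20 = 1.303 yr.

1.3 yr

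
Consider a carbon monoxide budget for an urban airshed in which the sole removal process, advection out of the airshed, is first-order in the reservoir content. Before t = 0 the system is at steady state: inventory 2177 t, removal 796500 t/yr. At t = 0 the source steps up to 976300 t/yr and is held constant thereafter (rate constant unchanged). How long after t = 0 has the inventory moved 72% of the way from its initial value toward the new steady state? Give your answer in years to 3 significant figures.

0.00348 yr

τ = M₀/F₀ = 2177/796500 = 0.002733 yr.
The remaining gap fraction is e^(−t/τ); 72% covered ⇒ e^(−t/τ) = 0.280.
t = −τ ln(0.280) = 0.002733 × 1.273 = 0.003479 yr.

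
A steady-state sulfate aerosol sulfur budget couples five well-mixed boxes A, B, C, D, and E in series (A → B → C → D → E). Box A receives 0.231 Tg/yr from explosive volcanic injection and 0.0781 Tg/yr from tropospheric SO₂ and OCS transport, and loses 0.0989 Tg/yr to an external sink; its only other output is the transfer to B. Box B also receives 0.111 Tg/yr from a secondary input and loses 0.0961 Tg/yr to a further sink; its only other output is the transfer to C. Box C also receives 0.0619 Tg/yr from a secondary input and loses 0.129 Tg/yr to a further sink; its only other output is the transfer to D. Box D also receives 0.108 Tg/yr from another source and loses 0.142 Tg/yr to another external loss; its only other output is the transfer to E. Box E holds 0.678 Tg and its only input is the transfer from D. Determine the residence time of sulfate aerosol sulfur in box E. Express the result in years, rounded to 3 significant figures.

Box A: F(A→B) = (0.231 + 0.0781) − 0.0989 = 0.21020 Tg/yr.
Box B: F(B→C) = (0.21020 + 0.111) − 0.0961 = 0.22510 Tg/yr.
Box C: F(C→D) = (0.22510 + 0.0619) − 0.129 = 0.15800 Tg/yr.
Box D: F(D→E) = (0.15800 + 0.108) − 0.142 = 0.12400 Tg/yr.
Box E throughput = its input = 0.12400 Tg/yr; τ = 0.678 / 0.12400 = 5.468 yr.

5.47 yr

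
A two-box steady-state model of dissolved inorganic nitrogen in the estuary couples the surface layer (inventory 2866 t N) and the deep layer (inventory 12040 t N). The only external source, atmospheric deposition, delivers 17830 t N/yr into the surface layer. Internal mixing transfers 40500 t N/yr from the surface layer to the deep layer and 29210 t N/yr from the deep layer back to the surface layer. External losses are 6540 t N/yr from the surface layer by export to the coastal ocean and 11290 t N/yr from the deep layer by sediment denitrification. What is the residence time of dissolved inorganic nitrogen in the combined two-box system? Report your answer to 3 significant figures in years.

Residence time in the combined system uses the total inventory and the total *external* removal — internal exchanges between the two boxes cancel.
M_total = 2866 + 12040 = 14906 t N.
ΣF_external_out = 6540 + 11290 = 17830 t N/yr.
τ = M_total / ΣF_ext = 14906 / 17830 = 0.8360 yr.

0.836 yr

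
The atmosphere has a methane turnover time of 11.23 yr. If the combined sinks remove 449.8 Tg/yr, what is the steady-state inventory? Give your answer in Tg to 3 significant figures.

5050 Tg

τ = M/F ⇒ M = τ × F = 11.23 × 449.8 = 5051 Tg.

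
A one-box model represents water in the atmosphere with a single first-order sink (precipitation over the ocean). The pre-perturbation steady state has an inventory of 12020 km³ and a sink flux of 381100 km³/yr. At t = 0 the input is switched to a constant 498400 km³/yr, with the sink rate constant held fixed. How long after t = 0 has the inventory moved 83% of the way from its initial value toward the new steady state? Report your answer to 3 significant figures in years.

τ = M₀/F₀ = 12020/381100 = 0.03154 yr.
The remaining gap fraction is e^(−t/τ); 83% covered ⇒ e^(−t/τ) = 0.170.
t = −τ ln(0.170) = 0.03154 × 1.772 = 0.05589 yr.

0.0559 yr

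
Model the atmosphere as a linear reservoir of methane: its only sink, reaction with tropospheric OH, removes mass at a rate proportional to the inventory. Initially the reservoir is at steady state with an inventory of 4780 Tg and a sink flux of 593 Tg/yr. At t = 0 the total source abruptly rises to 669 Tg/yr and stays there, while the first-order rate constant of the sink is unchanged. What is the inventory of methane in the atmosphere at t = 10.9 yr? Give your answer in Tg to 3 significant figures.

Residence time τ = M₀/F₀ = 8.061 yr. The eventual steady state is M_∞ = M₀·(F₁/F₀) = 4780 × 669/593 = 5392.6 Tg.
The anomaly ΔM(t) = M(t) − M_∞ decays as ΔM₀·e^(−t/τ) with ΔM₀ = 4780 − 5392.6 = −612.6 Tg.
At t = 10.9 yr, e^(−t/τ) = e^(−1.352) = 0.2587, so ΔM = −158.5 Tg and M = 5392.6 − 158.5 = 5234.2 Tg.

5230 Tg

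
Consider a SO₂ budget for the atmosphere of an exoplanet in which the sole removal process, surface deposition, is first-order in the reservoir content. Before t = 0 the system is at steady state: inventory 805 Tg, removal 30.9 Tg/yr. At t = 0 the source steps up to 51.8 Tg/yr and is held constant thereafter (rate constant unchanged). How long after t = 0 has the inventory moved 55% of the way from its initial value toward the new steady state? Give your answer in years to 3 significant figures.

τ = M₀/F₀ = 805/30.9 = 26.05 yr.
The remaining gap fraction is e^(−t/τ); 55% covered ⇒ e^(−t/τ) = 0.450.
t = −τ ln(0.450) = 26.05 × 0.7985 = 20.80 yr.

20.8 yr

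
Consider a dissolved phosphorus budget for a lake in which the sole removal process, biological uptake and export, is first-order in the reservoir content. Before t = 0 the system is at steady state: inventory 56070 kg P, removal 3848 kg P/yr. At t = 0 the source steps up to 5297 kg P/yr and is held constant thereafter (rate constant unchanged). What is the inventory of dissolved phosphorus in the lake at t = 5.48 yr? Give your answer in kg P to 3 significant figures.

62700 kg P

Residence time τ = M₀/F₀ = 14.57 yr. The eventual steady state is M_∞ = M₀·(F₁/F₀) = 56070 × 5297/3848 = 77184 kg P.
The anomaly ΔM(t) = M(t) − M_∞ decays as ΔM₀·e^(−t/τ) with ΔM₀ = 56070 − 77184 = −21110 kg P.
At t = 5.48 yr, e^(−t/τ) = e^(−0.3761) = 0.6865, so ΔM = −14500 kg P and M = 77184 − 14500 = 62688 kg P.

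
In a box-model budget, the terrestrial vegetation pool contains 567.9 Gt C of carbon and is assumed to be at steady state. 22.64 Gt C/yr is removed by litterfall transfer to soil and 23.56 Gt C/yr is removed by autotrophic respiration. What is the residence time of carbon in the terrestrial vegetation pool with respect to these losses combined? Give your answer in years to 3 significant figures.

12.3 yr

Total removal = 22.64 + 23.56 = 46.200 Gt C/yr.
τ = M / ΣF_out = 567.9 / 46.200 = 12.29 yr.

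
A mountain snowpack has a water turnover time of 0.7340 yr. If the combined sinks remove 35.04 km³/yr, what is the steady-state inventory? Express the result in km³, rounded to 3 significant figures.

τ = M/F ⇒ M = τ × F = 0.7340 × 35.04 = 25.72 km³.

25.7 km³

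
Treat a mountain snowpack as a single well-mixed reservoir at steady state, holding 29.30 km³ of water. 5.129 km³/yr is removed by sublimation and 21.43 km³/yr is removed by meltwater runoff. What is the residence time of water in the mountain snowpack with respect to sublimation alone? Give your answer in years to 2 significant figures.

5.7 yr

Residence time with respect to a single sink: τ = M / F_sink.
τ = 29.30 / 5.129 = 5.713 yr.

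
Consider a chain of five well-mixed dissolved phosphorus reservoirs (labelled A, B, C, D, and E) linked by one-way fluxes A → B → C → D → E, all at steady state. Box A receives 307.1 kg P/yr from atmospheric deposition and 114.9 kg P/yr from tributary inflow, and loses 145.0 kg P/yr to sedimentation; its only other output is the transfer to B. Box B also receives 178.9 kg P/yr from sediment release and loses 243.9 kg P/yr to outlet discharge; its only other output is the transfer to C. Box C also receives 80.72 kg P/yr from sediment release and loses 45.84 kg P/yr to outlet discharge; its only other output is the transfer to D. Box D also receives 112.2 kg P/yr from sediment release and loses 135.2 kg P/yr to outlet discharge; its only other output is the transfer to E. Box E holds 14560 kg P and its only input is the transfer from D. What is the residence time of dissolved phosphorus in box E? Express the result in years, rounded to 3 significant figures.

Box A: F(A→B) = (307.1 + 114.9) − 145.0 = 277.00 kg P/yr.
Box B: F(B→C) = (277.00 + 178.9) − 243.9 = 212.00 kg P/yr.
Box C: F(C→D) = (212.00 + 80.72) − 45.84 = 246.88 kg P/yr.
Box D: F(D→E) = (246.88 + 112.2) − 135.2 = 223.88 kg P/yr.
Box E throughput = its input = 223.88 kg P/yr; τ = 14560 / 223.88 = 65.03 yr.

65.0 yr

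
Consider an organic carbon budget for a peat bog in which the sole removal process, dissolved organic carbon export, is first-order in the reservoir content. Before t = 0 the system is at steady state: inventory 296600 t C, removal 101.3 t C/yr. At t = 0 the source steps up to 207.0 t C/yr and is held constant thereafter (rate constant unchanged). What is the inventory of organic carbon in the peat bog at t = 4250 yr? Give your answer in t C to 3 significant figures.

534000 t C

The sink rate constant is k = F₀/M₀ = 101.3/296600 = 0.0003415 yr⁻¹.
Solving dM/dt = F₁ − kM with M(0) = M₀ gives M(t) = F₁/k + (M₀ − F₁/k)·e^(−kt).
F₁/k = 207.0/0.0003415 = 606080 t C; kt = 0.0003415 × 4250 = 1.452, e^(−kt) = 0.2342.
M(4250) = 606080 + (296600 − 606080) × 0.2342 = 606080 − 72480 = 533600 t C.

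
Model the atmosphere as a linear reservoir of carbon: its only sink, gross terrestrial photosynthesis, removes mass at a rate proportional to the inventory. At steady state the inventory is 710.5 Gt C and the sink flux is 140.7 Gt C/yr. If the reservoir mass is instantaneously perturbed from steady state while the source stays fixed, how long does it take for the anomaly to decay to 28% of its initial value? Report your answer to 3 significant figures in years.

For a linear reservoir the anomaly decays as exp(−t/τ) with τ = M/F = 710.5/140.7 = 5.050 yr.
exp(−t/τ) = 0.28 ⇒ t = −τ ln(0.28) = 5.050 × 1.273 = 6.428 yr.

6.43 yr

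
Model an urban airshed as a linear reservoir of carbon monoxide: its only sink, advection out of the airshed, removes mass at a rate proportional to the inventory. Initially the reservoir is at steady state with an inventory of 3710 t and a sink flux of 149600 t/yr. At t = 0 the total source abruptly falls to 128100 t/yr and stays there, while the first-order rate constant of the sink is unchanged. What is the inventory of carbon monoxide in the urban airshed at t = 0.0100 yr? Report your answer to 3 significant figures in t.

Residence time τ = M₀/F₀ = 0.02480 yr. The eventual steady state is M_∞ = M₀·(F₁/F₀) = 3710 × 128100/149600 = 3176.8 t.
The anomaly ΔM(t) = M(t) − M_∞ decays as ΔM₀·e^(−t/τ) with ΔM₀ = 3710 − 3176.8 = 533.2 t.
At t = 0.0100 yr, e^(−t/τ) = e^(−0.4032) = 0.6682, so ΔM = 356.3 t and M = 3176.8 + 356.3 = 3533.1 t.

3530 t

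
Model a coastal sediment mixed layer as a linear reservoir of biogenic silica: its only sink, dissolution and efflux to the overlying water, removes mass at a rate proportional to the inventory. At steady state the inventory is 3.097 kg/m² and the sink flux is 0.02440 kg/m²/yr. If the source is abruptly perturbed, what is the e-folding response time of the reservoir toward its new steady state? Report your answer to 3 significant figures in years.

For a linear reservoir the response time equals the residence time τ = M/F.
τ = 3.097 / 0.02440 = 126.9 yr.

127 yr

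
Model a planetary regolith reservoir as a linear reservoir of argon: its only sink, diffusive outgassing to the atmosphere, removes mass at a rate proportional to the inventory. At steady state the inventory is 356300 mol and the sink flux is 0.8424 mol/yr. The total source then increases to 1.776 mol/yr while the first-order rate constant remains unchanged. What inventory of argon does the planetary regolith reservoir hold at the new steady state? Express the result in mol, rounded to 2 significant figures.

750000 mol

Rate constant k = F/M = 0.8424 / 356300 = 2.364×10^-6 yr⁻¹.
At the new steady state, source = k·M_new ⇒ M_new = 1.776 / 2.364×10^-6 = 751200 mol.
(Equivalently M_new = M × F_new/F_old = 356300 × 1.776/0.8424.)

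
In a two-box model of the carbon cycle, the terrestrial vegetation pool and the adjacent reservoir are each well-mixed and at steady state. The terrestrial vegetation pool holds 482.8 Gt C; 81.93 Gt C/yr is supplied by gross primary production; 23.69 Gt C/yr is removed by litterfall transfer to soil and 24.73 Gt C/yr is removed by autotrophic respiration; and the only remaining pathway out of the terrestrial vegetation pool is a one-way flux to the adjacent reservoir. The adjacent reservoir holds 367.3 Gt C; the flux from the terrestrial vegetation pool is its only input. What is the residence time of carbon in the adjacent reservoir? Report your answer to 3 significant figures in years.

11.0 yr

Balance the terrestrial vegetation pool: ΣF_in = 81.930 Gt C/yr.
Flux to the adjacent reservoir = ΣF_in − (23.69 + 24.73) = 33.510 Gt C/yr.
At steady state the output of the adjacent reservoir equals its input, 33.510 Gt C/yr.
τ = M / F = 367.3 / 33.510 = 10.96 yr.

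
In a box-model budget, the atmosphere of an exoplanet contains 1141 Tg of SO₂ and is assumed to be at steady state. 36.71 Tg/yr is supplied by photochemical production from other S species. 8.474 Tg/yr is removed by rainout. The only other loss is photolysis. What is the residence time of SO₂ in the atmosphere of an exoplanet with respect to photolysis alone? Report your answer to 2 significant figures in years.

At steady state ΣF_in = ΣF_out.
ΣF_in = 36.710 Tg/yr.
Photolysis flux = ΣF_in − (8.474) = 36.710 − 8.474 = 28.24 Tg/yr.
τ = M / F = 1141 / 28.24 = 40.41 yr.

40 yr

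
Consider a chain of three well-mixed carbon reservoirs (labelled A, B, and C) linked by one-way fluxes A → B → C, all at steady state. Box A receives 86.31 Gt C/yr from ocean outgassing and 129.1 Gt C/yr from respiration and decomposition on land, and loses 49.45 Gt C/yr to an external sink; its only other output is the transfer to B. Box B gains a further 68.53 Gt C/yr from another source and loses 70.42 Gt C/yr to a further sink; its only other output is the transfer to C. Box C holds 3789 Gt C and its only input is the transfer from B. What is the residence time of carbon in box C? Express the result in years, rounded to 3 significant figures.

23.1 yr

Box A: F(A→B) = (86.31 + 129.1) − 49.45 = 165.96 Gt C/yr.
Box B: F(B→C) = (165.96 + 68.53) − 70.42 = 164.07 Gt C/yr.
Box C throughput = its input = 164.07 Gt C/yr; τ = 3789 / 164.07 = 23.09 yr.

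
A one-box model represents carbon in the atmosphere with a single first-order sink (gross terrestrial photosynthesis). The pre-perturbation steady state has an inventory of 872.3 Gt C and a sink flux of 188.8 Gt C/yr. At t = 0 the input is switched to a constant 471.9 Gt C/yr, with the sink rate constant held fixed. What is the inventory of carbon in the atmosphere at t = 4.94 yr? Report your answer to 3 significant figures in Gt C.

τ = M₀/F₀ = 872.3/188.8 = 4.620 yr; rate constant k = 1/τ.
New steady state M_∞ = F₁/k = F₁·τ = 471.9 × 4.620 = 2180.3 Gt C.
M(t) = M_∞ + (M₀ − M_∞)·e^(−t/τ); t/τ = 4.94/4.620 = 1.069, so e^(−t/τ) = 0.3433.
M(t) = 2180.3 − 1308 × 0.3433 = 1731.3 Gt C.

1730 Gt C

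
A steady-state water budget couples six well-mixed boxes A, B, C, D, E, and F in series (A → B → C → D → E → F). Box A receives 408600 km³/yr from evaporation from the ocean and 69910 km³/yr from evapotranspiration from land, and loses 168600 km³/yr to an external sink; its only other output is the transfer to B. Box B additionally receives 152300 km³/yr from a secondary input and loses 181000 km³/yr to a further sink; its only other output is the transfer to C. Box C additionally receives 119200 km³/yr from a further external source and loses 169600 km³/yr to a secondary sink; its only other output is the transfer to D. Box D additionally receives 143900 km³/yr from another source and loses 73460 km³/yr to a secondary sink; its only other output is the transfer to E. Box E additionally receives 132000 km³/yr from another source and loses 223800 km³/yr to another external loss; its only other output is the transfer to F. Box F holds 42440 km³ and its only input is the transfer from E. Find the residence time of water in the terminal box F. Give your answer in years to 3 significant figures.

0.203 yr

Box A: F(A→B) = (408600 + 69910) − 168600 = 309910 km³/yr.
Box B: F(B→C) = (309910 + 152300) − 181000 = 281210 km³/yr.
Box C: F(C→D) = (281210 + 119200) − 169600 = 230810 km³/yr.
Box D: F(D→E) = (230810 + 143900) − 73460 = 301250 km³/yr.
Box E: F(E→F) = (301250 + 132000) − 223800 = 209450 km³/yr.
Box F throughput = its input = 209450 km³/yr; τ = 42440 / 209450 = 0.2026 yr.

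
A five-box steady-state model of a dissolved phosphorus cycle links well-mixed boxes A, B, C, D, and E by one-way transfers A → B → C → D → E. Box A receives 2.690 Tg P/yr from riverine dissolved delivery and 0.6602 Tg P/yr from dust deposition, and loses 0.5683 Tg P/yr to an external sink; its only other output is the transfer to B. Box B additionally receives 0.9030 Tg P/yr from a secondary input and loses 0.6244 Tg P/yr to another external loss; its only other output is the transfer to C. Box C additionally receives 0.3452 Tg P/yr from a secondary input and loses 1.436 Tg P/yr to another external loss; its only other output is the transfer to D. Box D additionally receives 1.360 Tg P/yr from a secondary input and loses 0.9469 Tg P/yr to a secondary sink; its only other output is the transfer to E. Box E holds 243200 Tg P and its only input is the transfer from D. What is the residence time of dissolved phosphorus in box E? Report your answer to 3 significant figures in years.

Box A: F(A→B) = (2.690 + 0.6602) − 0.5683 = 2.7819 Tg P/yr.
Box B: F(B→C) = (2.7819 + 0.9030) − 0.6244 = 3.0605 Tg P/yr.
Box C: F(C→D) = (3.0605 + 0.3452) − 1.436 = 1.9697 Tg P/yr.
Box D: F(D→E) = (1.9697 + 1.360) − 0.9469 = 2.3828 Tg P/yr.
Box E throughput = its input = 2.3828 Tg P/yr; τ = 243200 / 2.3828 = 102100 yr.

102000 yr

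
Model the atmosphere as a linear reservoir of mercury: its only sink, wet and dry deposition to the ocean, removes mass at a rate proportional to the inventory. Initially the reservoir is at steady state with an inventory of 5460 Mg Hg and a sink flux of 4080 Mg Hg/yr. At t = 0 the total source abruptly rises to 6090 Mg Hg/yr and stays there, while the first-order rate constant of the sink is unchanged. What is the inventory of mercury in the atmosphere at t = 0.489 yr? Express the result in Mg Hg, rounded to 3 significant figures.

6280 Mg Hg

Residence time τ = M₀/F₀ = 1.338 yr. The eventual steady state is M_∞ = M₀·(F₁/F₀) = 5460 × 6090/4080 = 8149.9 Mg Hg.
The anomaly ΔM(t) = M(t) − M_∞ decays as ΔM₀·e^(−t/τ) with ΔM₀ = 5460 − 8149.9 = −2690 Mg Hg.
At t = 0.489 yr, e^(−t/τ) = e^(−0.3654) = 0.6939, so ΔM = −1867 Mg Hg and M = 8149.9 − 1867 = 6283.3 Mg Hg.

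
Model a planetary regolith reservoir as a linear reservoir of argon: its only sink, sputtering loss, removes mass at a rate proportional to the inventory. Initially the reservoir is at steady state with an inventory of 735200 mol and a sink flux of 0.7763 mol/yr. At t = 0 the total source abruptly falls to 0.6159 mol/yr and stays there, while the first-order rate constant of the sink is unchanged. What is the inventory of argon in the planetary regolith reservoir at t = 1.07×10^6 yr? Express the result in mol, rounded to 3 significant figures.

632000 mol

Residence time τ = M₀/F₀ = 947100 yr. The eventual steady state is M_∞ = M₀·(F₁/F₀) = 735200 × 0.6159/0.7763 = 583290 mol.
The anomaly ΔM(t) = M(t) − M_∞ decays as ΔM₀·e^(−t/τ) with ΔM₀ = 735200 − 583290 = 151900 mol.
At t = 1.07×10^6 yr, e^(−t/τ) = e^(−1.130) = 0.3231, so ΔM = 49080 mol and M = 583290 + 49080 = 632370 mol.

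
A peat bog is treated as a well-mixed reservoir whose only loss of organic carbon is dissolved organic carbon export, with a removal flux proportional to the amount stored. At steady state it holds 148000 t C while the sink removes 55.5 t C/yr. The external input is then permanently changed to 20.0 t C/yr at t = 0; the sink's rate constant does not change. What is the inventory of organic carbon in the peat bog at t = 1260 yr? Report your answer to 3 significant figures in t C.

112000 t C

Residence time τ = M₀/F₀ = 2667 yr. The eventual steady state is M_∞ = M₀·(F₁/F₀) = 148000 × 20.0/55.5 = 53333 t C.
The anomaly ΔM(t) = M(t) − M_∞ decays as ΔM₀·e^(−t/τ) with ΔM₀ = 148000 − 53333 = 94670 t C.
At t = 1260 yr, e^(−t/τ) = e^(−0.4725) = 0.6234, so ΔM = 59020 t C and M = 53333 + 59020 = 112350 t C.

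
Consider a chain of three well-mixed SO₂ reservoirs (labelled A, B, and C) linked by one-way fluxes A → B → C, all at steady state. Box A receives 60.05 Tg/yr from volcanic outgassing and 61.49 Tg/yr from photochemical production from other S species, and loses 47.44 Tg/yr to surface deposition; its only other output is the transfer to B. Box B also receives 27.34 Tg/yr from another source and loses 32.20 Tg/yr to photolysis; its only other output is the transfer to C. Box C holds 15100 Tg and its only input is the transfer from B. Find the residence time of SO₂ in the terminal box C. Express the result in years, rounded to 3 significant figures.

Box A: F(A→B) = (60.05 + 61.49) − 47.44 = 74.100 Tg/yr.
Box B: F(B→C) = (74.100 + 27.34) − 32.20 = 69.240 Tg/yr.
Box C throughput = its input = 69.240 Tg/yr; τ = 15100 / 69.240 = 218.1 yr.

218 yr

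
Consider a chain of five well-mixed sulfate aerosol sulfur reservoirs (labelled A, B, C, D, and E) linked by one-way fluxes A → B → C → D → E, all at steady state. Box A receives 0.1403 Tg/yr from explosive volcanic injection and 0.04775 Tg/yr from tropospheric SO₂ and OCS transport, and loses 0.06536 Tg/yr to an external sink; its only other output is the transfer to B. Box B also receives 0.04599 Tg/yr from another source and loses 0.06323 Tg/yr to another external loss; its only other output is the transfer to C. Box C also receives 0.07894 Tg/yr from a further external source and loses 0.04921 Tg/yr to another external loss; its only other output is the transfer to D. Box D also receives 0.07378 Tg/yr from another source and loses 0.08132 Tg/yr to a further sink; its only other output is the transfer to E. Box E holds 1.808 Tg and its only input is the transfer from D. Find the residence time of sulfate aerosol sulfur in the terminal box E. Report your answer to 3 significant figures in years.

14.2 yr

Box A: F(A→B) = (0.1403 + 0.04775) − 0.06536 = 0.12269 Tg/yr.
Box B: F(B→C) = (0.12269 + 0.04599) − 0.06323 = 0.10545 Tg/yr.
Box C: F(C→D) = (0.10545 + 0.07894) − 0.04921 = 0.13518 Tg/yr.
Box D: F(D→E) = (0.13518 + 0.07378) − 0.08132 = 0.12764 Tg/yr.
Box E throughput = its input = 0.12764 Tg/yr; τ = 1.808 / 0.12764 = 14.16 yr.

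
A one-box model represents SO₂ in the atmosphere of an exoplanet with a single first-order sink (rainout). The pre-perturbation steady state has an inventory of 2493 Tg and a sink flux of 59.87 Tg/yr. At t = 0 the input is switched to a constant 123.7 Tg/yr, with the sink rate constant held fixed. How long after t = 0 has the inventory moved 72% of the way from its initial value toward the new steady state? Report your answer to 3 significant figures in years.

53.0 yr

τ = M₀/F₀ = 2493/59.87 = 41.64 yr.
The remaining gap fraction is e^(−t/τ); 72% covered ⇒ e^(−t/τ) = 0.280.
t = −τ ln(0.280) = 41.64 × 1.273 = 53.01 yr.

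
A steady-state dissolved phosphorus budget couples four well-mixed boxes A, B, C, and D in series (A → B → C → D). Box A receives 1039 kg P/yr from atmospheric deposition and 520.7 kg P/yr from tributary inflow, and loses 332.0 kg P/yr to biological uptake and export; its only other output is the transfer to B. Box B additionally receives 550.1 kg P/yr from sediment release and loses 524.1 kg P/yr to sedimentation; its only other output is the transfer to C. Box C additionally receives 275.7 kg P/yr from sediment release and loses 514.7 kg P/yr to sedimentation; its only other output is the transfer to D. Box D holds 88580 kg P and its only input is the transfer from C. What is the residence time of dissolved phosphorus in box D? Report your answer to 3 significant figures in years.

Box A: F(A→B) = (1039 + 520.7) − 332.0 = 1227.7 kg P/yr.
Box B: F(B→C) = (1227.7 + 550.1) − 524.1 = 1253.7 kg P/yr.
Box C: F(C→D) = (1253.7 + 275.7) − 514.7 = 1014.7 kg P/yr.
Box D throughput = its input = 1014.7 kg P/yr; τ = 88580 / 1014.7 = 87.30 yr.

87.3 yr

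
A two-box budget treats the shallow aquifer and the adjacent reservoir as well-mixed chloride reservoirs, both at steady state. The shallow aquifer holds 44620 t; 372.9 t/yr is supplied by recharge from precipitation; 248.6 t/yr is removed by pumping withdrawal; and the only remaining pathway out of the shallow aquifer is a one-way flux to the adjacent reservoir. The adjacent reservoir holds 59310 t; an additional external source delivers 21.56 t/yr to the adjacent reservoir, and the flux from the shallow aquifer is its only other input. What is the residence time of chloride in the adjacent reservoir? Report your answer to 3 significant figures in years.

Balance the shallow aquifer: ΣF_in = 372.90 t/yr.
Flux to the adjacent reservoir = ΣF_in − (248.6) = 124.30 t/yr.
Total input to the adjacent reservoir = 124.30 + 21.56 = 145.86 t/yr; at steady state this equals its total output.
τ = M / F = 59310 / 145.86 = 406.6 yr.

407 yr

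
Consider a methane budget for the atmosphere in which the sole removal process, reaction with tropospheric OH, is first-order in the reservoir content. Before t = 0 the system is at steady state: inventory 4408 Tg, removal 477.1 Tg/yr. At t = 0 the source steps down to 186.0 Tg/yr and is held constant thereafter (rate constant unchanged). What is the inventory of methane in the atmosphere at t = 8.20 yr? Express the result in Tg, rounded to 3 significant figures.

2830 Tg

Residence time τ = M₀/F₀ = 9.239 yr. The eventual steady state is M_∞ = M₀·(F₁/F₀) = 4408 × 186.0/477.1 = 1718.5 Tg.
The anomaly ΔM(t) = M(t) − M_∞ decays as ΔM₀·e^(−t/τ) with ΔM₀ = 4408 − 1718.5 = 2690 Tg.
At t = 8.20 yr, e^(−t/τ) = e^(−0.8875) = 0.4117, so ΔM = 1107 Tg and M = 1718.5 + 1107 = 2825.7 Tg.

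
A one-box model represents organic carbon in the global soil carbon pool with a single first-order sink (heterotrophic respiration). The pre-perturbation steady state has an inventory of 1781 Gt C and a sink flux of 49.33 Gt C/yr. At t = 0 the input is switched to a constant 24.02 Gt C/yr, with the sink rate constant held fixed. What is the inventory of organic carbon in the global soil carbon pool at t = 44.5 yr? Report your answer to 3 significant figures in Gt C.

The sink rate constant is k = F₀/M₀ = 49.33/1781 = 0.02770 yr⁻¹.
Solving dM/dt = F₁ − kM with M(0) = M₀ gives M(t) = F₁/k + (M₀ − F₁/k)·e^(−kt).
F₁/k = 24.02/0.02770 = 867.21 Gt C; kt = 0.02770 × 44.5 = 1.233, e^(−kt) = 0.2915.
M(44.5) = 867.21 + (1781 − 867.21) × 0.2915 = 867.21 + 266.4 = 1133.6 Gt C.

1130 Gt C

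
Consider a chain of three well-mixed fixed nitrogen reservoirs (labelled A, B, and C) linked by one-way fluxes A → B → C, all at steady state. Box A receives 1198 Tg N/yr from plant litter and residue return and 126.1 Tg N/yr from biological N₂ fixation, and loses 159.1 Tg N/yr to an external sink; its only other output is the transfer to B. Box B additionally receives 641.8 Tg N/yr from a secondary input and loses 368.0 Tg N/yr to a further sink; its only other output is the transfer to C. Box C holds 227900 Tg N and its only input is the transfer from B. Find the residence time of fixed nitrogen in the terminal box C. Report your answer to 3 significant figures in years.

Box A: F(A→B) = (1198 + 126.1) − 159.1 = 1165.0 Tg N/yr.
Box B: F(B→C) = (1165.0 + 641.8) − 368.0 = 1438.8 Tg N/yr.
Box C throughput = its input = 1438.8 Tg N/yr; τ = 227900 / 1438.8 = 158.4 yr.

158 yr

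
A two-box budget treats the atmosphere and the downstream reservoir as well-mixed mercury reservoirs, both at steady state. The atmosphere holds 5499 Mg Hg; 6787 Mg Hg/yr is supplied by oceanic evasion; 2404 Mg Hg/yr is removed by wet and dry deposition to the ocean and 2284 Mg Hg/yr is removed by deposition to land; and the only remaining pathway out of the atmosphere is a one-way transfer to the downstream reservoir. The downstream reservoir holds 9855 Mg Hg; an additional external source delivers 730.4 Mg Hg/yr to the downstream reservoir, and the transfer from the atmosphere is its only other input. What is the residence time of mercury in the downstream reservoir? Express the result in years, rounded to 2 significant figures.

Balance the atmosphere: ΣF_in = 6787.0 Mg Hg/yr.
Transfer to the downstream reservoir = ΣF_in − (2404 + 2284) = 2099.0 Mg Hg/yr.
Total input to the downstream reservoir = 2099.0 + 730.4 = 2829.4 Mg Hg/yr; at steady state this equals its total output.
τ = M / F = 9855 / 2829.4 = 3.483 yr.

3.5 yr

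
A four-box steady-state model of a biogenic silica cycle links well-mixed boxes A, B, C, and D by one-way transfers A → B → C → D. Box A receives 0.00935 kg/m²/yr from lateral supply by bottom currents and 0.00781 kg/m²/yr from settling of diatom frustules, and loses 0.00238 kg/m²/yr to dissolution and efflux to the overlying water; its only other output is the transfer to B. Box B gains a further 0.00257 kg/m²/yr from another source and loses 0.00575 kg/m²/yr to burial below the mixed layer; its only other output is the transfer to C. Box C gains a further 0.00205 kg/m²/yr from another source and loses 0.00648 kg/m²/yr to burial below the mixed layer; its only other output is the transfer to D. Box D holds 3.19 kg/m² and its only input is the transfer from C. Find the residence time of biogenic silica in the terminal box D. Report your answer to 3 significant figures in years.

445 yr

Box A: F(A→B) = (0.00935 + 0.00781) − 0.00238 = 0.014780 kg/m²/yr.
Box B: F(B→C) = (0.014780 + 0.00257) − 0.00575 = 0.011600 kg/m²/yr.
Box C: F(C→D) = (0.011600 + 0.00205) − 0.00648 = 0.0071700 kg/m²/yr.
Box D throughput = its input = 0.0071700 kg/m²/yr; τ = 3.19 / 0.0071700 = 444.9 yr.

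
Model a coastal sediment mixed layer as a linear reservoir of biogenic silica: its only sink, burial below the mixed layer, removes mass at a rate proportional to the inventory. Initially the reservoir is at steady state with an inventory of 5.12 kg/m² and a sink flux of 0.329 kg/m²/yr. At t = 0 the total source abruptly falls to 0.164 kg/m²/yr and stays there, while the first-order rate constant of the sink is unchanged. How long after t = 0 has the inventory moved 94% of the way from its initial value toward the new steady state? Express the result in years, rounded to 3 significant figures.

τ = M₀/F₀ = 5.12/0.329 = 15.56 yr.
The remaining gap fraction is e^(−t/τ); 94% covered ⇒ e^(−t/τ) = 0.0600.
t = −τ ln(0.0600) = 15.56 × 2.813 = 43.78 yr.

43.8 yr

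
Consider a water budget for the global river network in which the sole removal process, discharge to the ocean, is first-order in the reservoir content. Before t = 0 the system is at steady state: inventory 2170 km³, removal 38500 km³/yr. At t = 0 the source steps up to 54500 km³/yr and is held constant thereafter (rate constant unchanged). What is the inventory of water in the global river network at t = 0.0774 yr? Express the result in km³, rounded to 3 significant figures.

τ = M₀/F₀ = 2170/38500 = 0.05636 yr; rate constant k = 1/τ.
New steady state M_∞ = F₁/k = F₁·τ = 54500 × 0.05636 = 3071.8 km³.
M(t) = M_∞ + (M₀ − M_∞)·e^(−t/τ); t/τ = 0.0774/0.05636 = 1.373, so e^(−t/τ) = 0.2533.
M(t) = 3071.8 − 901.8 × 0.2533 = 2843.4 km³.

2840 km³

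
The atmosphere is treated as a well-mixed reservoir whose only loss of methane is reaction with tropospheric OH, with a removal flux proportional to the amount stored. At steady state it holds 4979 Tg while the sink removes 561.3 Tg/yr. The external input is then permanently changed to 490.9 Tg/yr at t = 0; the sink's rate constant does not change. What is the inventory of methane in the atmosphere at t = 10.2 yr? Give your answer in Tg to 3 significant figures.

τ = M₀/F₀ = 4979/561.3 = 8.870 yr; rate constant k = 1/τ.
New steady state M_∞ = F₁/k = F₁·τ = 490.9 × 8.870 = 4354.5 Tg.
M(t) = M_∞ + (M₀ − M_∞)·e^(−t/τ); t/τ = 10.2/8.870 = 1.150, so e^(−t/τ) = 0.3167.
M(t) = 4354.5 + 624.5 × 0.3167 = 4552.3 Tg.

4550 Tg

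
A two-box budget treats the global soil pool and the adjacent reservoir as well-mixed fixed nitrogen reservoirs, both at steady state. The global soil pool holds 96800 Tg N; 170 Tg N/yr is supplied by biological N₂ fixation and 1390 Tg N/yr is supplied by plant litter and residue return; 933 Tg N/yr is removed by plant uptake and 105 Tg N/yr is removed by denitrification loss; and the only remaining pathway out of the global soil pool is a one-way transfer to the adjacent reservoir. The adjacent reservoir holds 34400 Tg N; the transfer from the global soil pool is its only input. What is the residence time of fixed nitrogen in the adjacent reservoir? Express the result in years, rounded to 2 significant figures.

66 yr

Balance the global soil pool: ΣF_in = 170 + 1390 = 1560.0 Tg N/yr.
Transfer to the adjacent reservoir = ΣF_in − (933 + 105) = 522.00 Tg N/yr.
At steady state the output of the adjacent reservoir equals its input, 522.00 Tg N/yr.
τ = M / F = 34400 / 522.00 = 65.90 yr.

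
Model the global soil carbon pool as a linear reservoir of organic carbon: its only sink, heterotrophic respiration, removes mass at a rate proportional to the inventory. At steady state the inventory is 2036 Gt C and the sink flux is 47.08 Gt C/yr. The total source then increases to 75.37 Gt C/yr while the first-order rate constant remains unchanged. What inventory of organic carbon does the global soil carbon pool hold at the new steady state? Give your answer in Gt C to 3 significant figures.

3260 Gt C

Rate constant k = F/M = 47.08 / 2036 = 0.02312 yr⁻¹.
At the new steady state, source = k·M_new ⇒ M_new = 75.37 / 0.02312 = 3259 Gt C.
(Equivalently M_new = M × F_new/F_old = 2036 × 75.37/47.08.)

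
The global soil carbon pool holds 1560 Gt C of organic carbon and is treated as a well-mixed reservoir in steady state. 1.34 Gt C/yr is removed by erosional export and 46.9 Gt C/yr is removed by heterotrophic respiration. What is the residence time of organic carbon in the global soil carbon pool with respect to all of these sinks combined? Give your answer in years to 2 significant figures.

Total removal flux = 1.34 + 46.9 = 48.240 Gt C/yr.
τ = M / ΣF_out = 1560 / 48.240 = 32.34 yr.

32 yr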